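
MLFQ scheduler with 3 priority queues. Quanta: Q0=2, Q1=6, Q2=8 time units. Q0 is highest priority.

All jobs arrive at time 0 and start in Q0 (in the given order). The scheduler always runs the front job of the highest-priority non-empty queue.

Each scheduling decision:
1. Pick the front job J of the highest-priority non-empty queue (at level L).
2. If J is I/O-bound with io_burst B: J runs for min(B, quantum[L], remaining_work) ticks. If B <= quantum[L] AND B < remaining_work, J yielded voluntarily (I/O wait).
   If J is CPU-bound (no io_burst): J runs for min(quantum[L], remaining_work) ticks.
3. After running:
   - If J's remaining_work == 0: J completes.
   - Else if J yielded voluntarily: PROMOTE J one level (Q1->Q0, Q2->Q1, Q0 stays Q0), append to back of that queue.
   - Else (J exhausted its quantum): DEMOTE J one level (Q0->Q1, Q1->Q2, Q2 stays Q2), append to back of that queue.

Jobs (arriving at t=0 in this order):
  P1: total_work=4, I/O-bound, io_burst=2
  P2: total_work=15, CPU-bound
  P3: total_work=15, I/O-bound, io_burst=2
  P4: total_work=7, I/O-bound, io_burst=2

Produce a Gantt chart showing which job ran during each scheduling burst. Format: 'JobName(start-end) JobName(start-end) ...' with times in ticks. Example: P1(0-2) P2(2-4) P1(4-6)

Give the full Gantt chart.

Answer: P1(0-2) P2(2-4) P3(4-6) P4(6-8) P1(8-10) P3(10-12) P4(12-14) P3(14-16) P4(16-18) P3(18-20) P4(20-21) P3(21-23) P3(23-25) P3(25-27) P3(27-28) P2(28-34) P2(34-41)

Derivation:
t=0-2: P1@Q0 runs 2, rem=2, I/O yield, promote→Q0. Q0=[P2,P3,P4,P1] Q1=[] Q2=[]
t=2-4: P2@Q0 runs 2, rem=13, quantum used, demote→Q1. Q0=[P3,P4,P1] Q1=[P2] Q2=[]
t=4-6: P3@Q0 runs 2, rem=13, I/O yield, promote→Q0. Q0=[P4,P1,P3] Q1=[P2] Q2=[]
t=6-8: P4@Q0 runs 2, rem=5, I/O yield, promote→Q0. Q0=[P1,P3,P4] Q1=[P2] Q2=[]
t=8-10: P1@Q0 runs 2, rem=0, completes. Q0=[P3,P4] Q1=[P2] Q2=[]
t=10-12: P3@Q0 runs 2, rem=11, I/O yield, promote→Q0. Q0=[P4,P3] Q1=[P2] Q2=[]
t=12-14: P4@Q0 runs 2, rem=3, I/O yield, promote→Q0. Q0=[P3,P4] Q1=[P2] Q2=[]
t=14-16: P3@Q0 runs 2, rem=9, I/O yield, promote→Q0. Q0=[P4,P3] Q1=[P2] Q2=[]
t=16-18: P4@Q0 runs 2, rem=1, I/O yield, promote→Q0. Q0=[P3,P4] Q1=[P2] Q2=[]
t=18-20: P3@Q0 runs 2, rem=7, I/O yield, promote→Q0. Q0=[P4,P3] Q1=[P2] Q2=[]
t=20-21: P4@Q0 runs 1, rem=0, completes. Q0=[P3] Q1=[P2] Q2=[]
t=21-23: P3@Q0 runs 2, rem=5, I/O yield, promote→Q0. Q0=[P3] Q1=[P2] Q2=[]
t=23-25: P3@Q0 runs 2, rem=3, I/O yield, promote→Q0. Q0=[P3] Q1=[P2] Q2=[]
t=25-27: P3@Q0 runs 2, rem=1, I/O yield, promote→Q0. Q0=[P3] Q1=[P2] Q2=[]
t=27-28: P3@Q0 runs 1, rem=0, completes. Q0=[] Q1=[P2] Q2=[]
t=28-34: P2@Q1 runs 6, rem=7, quantum used, demote→Q2. Q0=[] Q1=[] Q2=[P2]
t=34-41: P2@Q2 runs 7, rem=0, completes. Q0=[] Q1=[] Q2=[]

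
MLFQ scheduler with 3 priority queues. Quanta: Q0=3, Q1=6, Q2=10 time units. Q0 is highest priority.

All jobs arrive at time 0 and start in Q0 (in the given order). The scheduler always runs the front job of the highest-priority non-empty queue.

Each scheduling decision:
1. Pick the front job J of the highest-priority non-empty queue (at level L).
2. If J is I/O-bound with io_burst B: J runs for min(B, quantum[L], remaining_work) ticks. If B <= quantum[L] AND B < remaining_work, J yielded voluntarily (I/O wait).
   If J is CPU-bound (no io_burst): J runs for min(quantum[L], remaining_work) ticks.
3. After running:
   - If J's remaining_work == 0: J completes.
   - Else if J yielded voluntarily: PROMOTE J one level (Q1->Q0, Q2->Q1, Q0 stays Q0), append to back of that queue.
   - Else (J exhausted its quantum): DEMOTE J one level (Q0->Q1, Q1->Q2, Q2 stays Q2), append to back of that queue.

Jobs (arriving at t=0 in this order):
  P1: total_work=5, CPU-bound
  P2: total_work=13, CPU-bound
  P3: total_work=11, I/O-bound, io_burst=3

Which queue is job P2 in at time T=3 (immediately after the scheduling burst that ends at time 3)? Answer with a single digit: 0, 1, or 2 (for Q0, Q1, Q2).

Answer: 0

Derivation:
t=0-3: P1@Q0 runs 3, rem=2, quantum used, demote→Q1. Q0=[P2,P3] Q1=[P1] Q2=[]
t=3-6: P2@Q0 runs 3, rem=10, quantum used, demote→Q1. Q0=[P3] Q1=[P1,P2] Q2=[]
t=6-9: P3@Q0 runs 3, rem=8, I/O yield, promote→Q0. Q0=[P3] Q1=[P1,P2] Q2=[]
t=9-12: P3@Q0 runs 3, rem=5, I/O yield, promote→Q0. Q0=[P3] Q1=[P1,P2] Q2=[]
t=12-15: P3@Q0 runs 3, rem=2, I/O yield, promote→Q0. Q0=[P3] Q1=[P1,P2] Q2=[]
t=15-17: P3@Q0 runs 2, rem=0, completes. Q0=[] Q1=[P1,P2] Q2=[]
t=17-19: P1@Q1 runs 2, rem=0, completes. Q0=[] Q1=[P2] Q2=[]
t=19-25: P2@Q1 runs 6, rem=4, quantum used, demote→Q2. Q0=[] Q1=[] Q2=[P2]
t=25-29: P2@Q2 runs 4, rem=0, completes. Q0=[] Q1=[] Q2=[]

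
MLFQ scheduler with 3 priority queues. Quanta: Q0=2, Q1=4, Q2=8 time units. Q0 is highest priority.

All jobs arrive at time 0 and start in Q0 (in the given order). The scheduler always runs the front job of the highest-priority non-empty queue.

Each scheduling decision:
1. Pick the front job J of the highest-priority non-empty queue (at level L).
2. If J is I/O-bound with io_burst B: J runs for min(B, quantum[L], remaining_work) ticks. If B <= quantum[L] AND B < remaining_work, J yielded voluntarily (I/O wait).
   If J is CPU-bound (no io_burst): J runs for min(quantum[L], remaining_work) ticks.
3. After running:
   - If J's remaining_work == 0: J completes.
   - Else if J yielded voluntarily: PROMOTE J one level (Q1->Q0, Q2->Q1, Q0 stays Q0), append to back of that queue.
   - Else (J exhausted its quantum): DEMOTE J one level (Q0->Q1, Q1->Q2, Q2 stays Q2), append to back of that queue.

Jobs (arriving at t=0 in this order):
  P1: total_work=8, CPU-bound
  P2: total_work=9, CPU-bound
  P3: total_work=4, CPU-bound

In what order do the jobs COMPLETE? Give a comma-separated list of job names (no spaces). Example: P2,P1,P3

Answer: P3,P1,P2

Derivation:
t=0-2: P1@Q0 runs 2, rem=6, quantum used, demote→Q1. Q0=[P2,P3] Q1=[P1] Q2=[]
t=2-4: P2@Q0 runs 2, rem=7, quantum used, demote→Q1. Q0=[P3] Q1=[P1,P2] Q2=[]
t=4-6: P3@Q0 runs 2, rem=2, quantum used, demote→Q1. Q0=[] Q1=[P1,P2,P3] Q2=[]
t=6-10: P1@Q1 runs 4, rem=2, quantum used, demote→Q2. Q0=[] Q1=[P2,P3] Q2=[P1]
t=10-14: P2@Q1 runs 4, rem=3, quantum used, demote→Q2. Q0=[] Q1=[P3] Q2=[P1,P2]
t=14-16: P3@Q1 runs 2, rem=0, completes. Q0=[] Q1=[] Q2=[P1,P2]
t=16-18: P1@Q2 runs 2, rem=0, completes. Q0=[] Q1=[] Q2=[P2]
t=18-21: P2@Q2 runs 3, rem=0, completes. Q0=[] Q1=[] Q2=[]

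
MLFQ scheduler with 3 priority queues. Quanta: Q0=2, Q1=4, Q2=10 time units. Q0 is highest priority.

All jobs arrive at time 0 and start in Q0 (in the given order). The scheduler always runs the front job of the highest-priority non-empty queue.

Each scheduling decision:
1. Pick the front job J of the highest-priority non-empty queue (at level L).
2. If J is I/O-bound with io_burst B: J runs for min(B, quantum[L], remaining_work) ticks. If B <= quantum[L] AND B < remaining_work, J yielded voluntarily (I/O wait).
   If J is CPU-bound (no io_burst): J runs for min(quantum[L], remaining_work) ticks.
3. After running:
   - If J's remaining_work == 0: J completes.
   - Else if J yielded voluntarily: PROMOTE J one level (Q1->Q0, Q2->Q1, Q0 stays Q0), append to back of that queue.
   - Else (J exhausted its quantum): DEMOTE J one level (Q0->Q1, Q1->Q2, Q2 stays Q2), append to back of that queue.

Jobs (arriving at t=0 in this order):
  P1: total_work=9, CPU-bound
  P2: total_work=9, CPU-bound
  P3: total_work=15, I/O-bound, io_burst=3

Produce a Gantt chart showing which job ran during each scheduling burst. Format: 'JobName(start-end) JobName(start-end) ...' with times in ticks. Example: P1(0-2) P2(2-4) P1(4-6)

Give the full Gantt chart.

t=0-2: P1@Q0 runs 2, rem=7, quantum used, demote→Q1. Q0=[P2,P3] Q1=[P1] Q2=[]
t=2-4: P2@Q0 runs 2, rem=7, quantum used, demote→Q1. Q0=[P3] Q1=[P1,P2] Q2=[]
t=4-6: P3@Q0 runs 2, rem=13, quantum used, demote→Q1. Q0=[] Q1=[P1,P2,P3] Q2=[]
t=6-10: P1@Q1 runs 4, rem=3, quantum used, demote→Q2. Q0=[] Q1=[P2,P3] Q2=[P1]
t=10-14: P2@Q1 runs 4, rem=3, quantum used, demote→Q2. Q0=[] Q1=[P3] Q2=[P1,P2]
t=14-17: P3@Q1 runs 3, rem=10, I/O yield, promote→Q0. Q0=[P3] Q1=[] Q2=[P1,P2]
t=17-19: P3@Q0 runs 2, rem=8, quantum used, demote→Q1. Q0=[] Q1=[P3] Q2=[P1,P2]
t=19-22: P3@Q1 runs 3, rem=5, I/O yield, promote→Q0. Q0=[P3] Q1=[] Q2=[P1,P2]
t=22-24: P3@Q0 runs 2, rem=3, quantum used, demote→Q1. Q0=[] Q1=[P3] Q2=[P1,P2]
t=24-27: P3@Q1 runs 3, rem=0, completes. Q0=[] Q1=[] Q2=[P1,P2]
t=27-30: P1@Q2 runs 3, rem=0, completes. Q0=[] Q1=[] Q2=[P2]
t=30-33: P2@Q2 runs 3, rem=0, completes. Q0=[] Q1=[] Q2=[]

Answer: P1(0-2) P2(2-4) P3(4-6) P1(6-10) P2(10-14) P3(14-17) P3(17-19) P3(19-22) P3(22-24) P3(24-27) P1(27-30) P2(30-33)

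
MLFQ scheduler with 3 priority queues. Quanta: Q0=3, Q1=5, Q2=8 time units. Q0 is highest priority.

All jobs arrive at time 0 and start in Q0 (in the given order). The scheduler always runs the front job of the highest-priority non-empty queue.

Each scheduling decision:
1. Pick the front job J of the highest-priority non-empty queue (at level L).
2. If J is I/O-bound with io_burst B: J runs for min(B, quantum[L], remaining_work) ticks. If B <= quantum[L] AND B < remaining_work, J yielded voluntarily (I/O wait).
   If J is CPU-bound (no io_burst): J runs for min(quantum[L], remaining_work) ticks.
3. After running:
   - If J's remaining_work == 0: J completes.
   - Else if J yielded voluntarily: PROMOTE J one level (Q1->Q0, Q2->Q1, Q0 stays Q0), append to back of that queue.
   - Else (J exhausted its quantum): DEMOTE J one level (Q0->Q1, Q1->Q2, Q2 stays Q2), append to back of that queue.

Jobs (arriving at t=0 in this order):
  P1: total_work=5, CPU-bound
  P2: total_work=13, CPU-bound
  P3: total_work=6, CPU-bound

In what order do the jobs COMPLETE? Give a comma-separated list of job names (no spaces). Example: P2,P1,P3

Answer: P1,P3,P2

Derivation:
t=0-3: P1@Q0 runs 3, rem=2, quantum used, demote→Q1. Q0=[P2,P3] Q1=[P1] Q2=[]
t=3-6: P2@Q0 runs 3, rem=10, quantum used, demote→Q1. Q0=[P3] Q1=[P1,P2] Q2=[]
t=6-9: P3@Q0 runs 3, rem=3, quantum used, demote→Q1. Q0=[] Q1=[P1,P2,P3] Q2=[]
t=9-11: P1@Q1 runs 2, rem=0, completes. Q0=[] Q1=[P2,P3] Q2=[]
t=11-16: P2@Q1 runs 5, rem=5, quantum used, demote→Q2. Q0=[] Q1=[P3] Q2=[P2]
t=16-19: P3@Q1 runs 3, rem=0, completes. Q0=[] Q1=[] Q2=[P2]
t=19-24: P2@Q2 runs 5, rem=0, completes. Q0=[] Q1=[] Q2=[]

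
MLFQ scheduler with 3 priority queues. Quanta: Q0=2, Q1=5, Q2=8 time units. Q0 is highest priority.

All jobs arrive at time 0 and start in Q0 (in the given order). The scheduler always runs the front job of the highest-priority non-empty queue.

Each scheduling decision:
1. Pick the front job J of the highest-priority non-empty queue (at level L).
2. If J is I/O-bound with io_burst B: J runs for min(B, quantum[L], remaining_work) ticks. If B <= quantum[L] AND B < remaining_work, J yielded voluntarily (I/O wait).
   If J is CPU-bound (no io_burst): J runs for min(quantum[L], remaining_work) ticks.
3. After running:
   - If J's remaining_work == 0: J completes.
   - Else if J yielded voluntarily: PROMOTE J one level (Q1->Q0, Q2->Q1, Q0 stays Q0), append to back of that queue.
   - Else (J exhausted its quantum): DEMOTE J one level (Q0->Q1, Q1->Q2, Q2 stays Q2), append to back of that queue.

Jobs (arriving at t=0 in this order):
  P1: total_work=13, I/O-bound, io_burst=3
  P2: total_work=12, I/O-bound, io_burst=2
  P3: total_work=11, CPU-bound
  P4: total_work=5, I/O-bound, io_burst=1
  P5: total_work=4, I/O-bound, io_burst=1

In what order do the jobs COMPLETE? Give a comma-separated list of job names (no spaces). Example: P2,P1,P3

Answer: P5,P4,P2,P1,P3

Derivation:
t=0-2: P1@Q0 runs 2, rem=11, quantum used, demote→Q1. Q0=[P2,P3,P4,P5] Q1=[P1] Q2=[]
t=2-4: P2@Q0 runs 2, rem=10, I/O yield, promote→Q0. Q0=[P3,P4,P5,P2] Q1=[P1] Q2=[]
t=4-6: P3@Q0 runs 2, rem=9, quantum used, demote→Q1. Q0=[P4,P5,P2] Q1=[P1,P3] Q2=[]
t=6-7: P4@Q0 runs 1, rem=4, I/O yield, promote→Q0. Q0=[P5,P2,P4] Q1=[P1,P3] Q2=[]
t=7-8: P5@Q0 runs 1, rem=3, I/O yield, promote→Q0. Q0=[P2,P4,P5] Q1=[P1,P3] Q2=[]
t=8-10: P2@Q0 runs 2, rem=8, I/O yield, promote→Q0. Q0=[P4,P5,P2] Q1=[P1,P3] Q2=[]
t=10-11: P4@Q0 runs 1, rem=3, I/O yield, promote→Q0. Q0=[P5,P2,P4] Q1=[P1,P3] Q2=[]
t=11-12: P5@Q0 runs 1, rem=2, I/O yield, promote→Q0. Q0=[P2,P4,P5] Q1=[P1,P3] Q2=[]
t=12-14: P2@Q0 runs 2, rem=6, I/O yield, promote→Q0. Q0=[P4,P5,P2] Q1=[P1,P3] Q2=[]
t=14-15: P4@Q0 runs 1, rem=2, I/O yield, promote→Q0. Q0=[P5,P2,P4] Q1=[P1,P3] Q2=[]
t=15-16: P5@Q0 runs 1, rem=1, I/O yield, promote→Q0. Q0=[P2,P4,P5] Q1=[P1,P3] Q2=[]
t=16-18: P2@Q0 runs 2, rem=4, I/O yield, promote→Q0. Q0=[P4,P5,P2] Q1=[P1,P3] Q2=[]
t=18-19: P4@Q0 runs 1, rem=1, I/O yield, promote→Q0. Q0=[P5,P2,P4] Q1=[P1,P3] Q2=[]
t=19-20: P5@Q0 runs 1, rem=0, completes. Q0=[P2,P4] Q1=[P1,P3] Q2=[]
t=20-22: P2@Q0 runs 2, rem=2, I/O yield, promote→Q0. Q0=[P4,P2] Q1=[P1,P3] Q2=[]
t=22-23: P4@Q0 runs 1, rem=0, completes. Q0=[P2] Q1=[P1,P3] Q2=[]
t=23-25: P2@Q0 runs 2, rem=0, completes. Q0=[] Q1=[P1,P3] Q2=[]
t=25-28: P1@Q1 runs 3, rem=8, I/O yield, promote→Q0. Q0=[P1] Q1=[P3] Q2=[]
t=28-30: P1@Q0 runs 2, rem=6, quantum used, demote→Q1. Q0=[] Q1=[P3,P1] Q2=[]
t=30-35: P3@Q1 runs 5, rem=4, quantum used, demote→Q2. Q0=[] Q1=[P1] Q2=[P3]
t=35-38: P1@Q1 runs 3, rem=3, I/O yield, promote→Q0. Q0=[P1] Q1=[] Q2=[P3]
t=38-40: P1@Q0 runs 2, rem=1, quantum used, demote→Q1. Q0=[] Q1=[P1] Q2=[P3]
t=40-41: P1@Q1 runs 1, rem=0, completes. Q0=[] Q1=[] Q2=[P3]
t=41-45: P3@Q2 runs 4, rem=0, completes. Q0=[] Q1=[] Q2=[]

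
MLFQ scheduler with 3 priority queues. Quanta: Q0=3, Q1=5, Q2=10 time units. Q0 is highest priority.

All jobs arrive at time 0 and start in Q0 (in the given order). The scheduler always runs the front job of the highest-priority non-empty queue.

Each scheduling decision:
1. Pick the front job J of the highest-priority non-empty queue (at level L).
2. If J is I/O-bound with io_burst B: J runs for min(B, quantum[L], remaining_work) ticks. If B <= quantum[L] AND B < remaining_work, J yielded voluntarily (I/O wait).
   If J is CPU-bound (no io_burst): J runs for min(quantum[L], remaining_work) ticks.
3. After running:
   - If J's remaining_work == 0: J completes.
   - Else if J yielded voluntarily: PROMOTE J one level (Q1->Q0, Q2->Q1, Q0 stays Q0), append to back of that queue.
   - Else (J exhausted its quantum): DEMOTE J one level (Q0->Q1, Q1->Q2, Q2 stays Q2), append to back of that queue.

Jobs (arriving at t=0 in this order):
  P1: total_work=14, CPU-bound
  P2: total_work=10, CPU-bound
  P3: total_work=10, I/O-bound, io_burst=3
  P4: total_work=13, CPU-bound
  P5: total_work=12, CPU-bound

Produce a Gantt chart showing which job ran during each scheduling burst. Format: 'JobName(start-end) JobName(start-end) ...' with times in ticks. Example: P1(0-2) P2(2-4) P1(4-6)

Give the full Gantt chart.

Answer: P1(0-3) P2(3-6) P3(6-9) P4(9-12) P5(12-15) P3(15-18) P3(18-21) P3(21-22) P1(22-27) P2(27-32) P4(32-37) P5(37-42) P1(42-48) P2(48-50) P4(50-55) P5(55-59)

Derivation:
t=0-3: P1@Q0 runs 3, rem=11, quantum used, demote→Q1. Q0=[P2,P3,P4,P5] Q1=[P1] Q2=[]
t=3-6: P2@Q0 runs 3, rem=7, quantum used, demote→Q1. Q0=[P3,P4,P5] Q1=[P1,P2] Q2=[]
t=6-9: P3@Q0 runs 3, rem=7, I/O yield, promote→Q0. Q0=[P4,P5,P3] Q1=[P1,P2] Q2=[]
t=9-12: P4@Q0 runs 3, rem=10, quantum used, demote→Q1. Q0=[P5,P3] Q1=[P1,P2,P4] Q2=[]
t=12-15: P5@Q0 runs 3, rem=9, quantum used, demote→Q1. Q0=[P3] Q1=[P1,P2,P4,P5] Q2=[]
t=15-18: P3@Q0 runs 3, rem=4, I/O yield, promote→Q0. Q0=[P3] Q1=[P1,P2,P4,P5] Q2=[]
t=18-21: P3@Q0 runs 3, rem=1, I/O yield, promote→Q0. Q0=[P3] Q1=[P1,P2,P4,P5] Q2=[]
t=21-22: P3@Q0 runs 1, rem=0, completes. Q0=[] Q1=[P1,P2,P4,P5] Q2=[]
t=22-27: P1@Q1 runs 5, rem=6, quantum used, demote→Q2. Q0=[] Q1=[P2,P4,P5] Q2=[P1]
t=27-32: P2@Q1 runs 5, rem=2, quantum used, demote→Q2. Q0=[] Q1=[P4,P5] Q2=[P1,P2]
t=32-37: P4@Q1 runs 5, rem=5, quantum used, demote→Q2. Q0=[] Q1=[P5] Q2=[P1,P2,P4]
t=37-42: P5@Q1 runs 5, rem=4, quantum used, demote→Q2. Q0=[] Q1=[] Q2=[P1,P2,P4,P5]
t=42-48: P1@Q2 runs 6, rem=0, completes. Q0=[] Q1=[] Q2=[P2,P4,P5]
t=48-50: P2@Q2 runs 2, rem=0, completes. Q0=[] Q1=[] Q2=[P4,P5]
t=50-55: P4@Q2 runs 5, rem=0, completes. Q0=[] Q1=[] Q2=[P5]
t=55-59: P5@Q2 runs 4, rem=0, completes. Q0=[] Q1=[] Q2=[]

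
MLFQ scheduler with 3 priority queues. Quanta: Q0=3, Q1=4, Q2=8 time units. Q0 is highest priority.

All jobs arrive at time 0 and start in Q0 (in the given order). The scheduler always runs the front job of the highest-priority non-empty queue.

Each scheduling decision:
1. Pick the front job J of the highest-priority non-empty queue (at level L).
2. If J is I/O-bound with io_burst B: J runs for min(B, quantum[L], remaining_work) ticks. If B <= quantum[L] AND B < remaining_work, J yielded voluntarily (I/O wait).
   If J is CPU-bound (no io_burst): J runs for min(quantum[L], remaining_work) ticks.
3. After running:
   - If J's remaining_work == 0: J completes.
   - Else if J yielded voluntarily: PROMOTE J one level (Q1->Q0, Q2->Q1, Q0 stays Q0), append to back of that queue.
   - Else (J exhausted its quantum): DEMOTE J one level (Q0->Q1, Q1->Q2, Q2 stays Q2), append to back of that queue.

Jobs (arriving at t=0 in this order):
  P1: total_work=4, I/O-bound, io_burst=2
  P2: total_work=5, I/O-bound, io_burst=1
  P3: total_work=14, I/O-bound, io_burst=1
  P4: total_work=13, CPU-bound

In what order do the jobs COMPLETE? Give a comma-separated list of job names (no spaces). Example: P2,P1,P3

Answer: P1,P2,P3,P4

Derivation:
t=0-2: P1@Q0 runs 2, rem=2, I/O yield, promote→Q0. Q0=[P2,P3,P4,P1] Q1=[] Q2=[]
t=2-3: P2@Q0 runs 1, rem=4, I/O yield, promote→Q0. Q0=[P3,P4,P1,P2] Q1=[] Q2=[]
t=3-4: P3@Q0 runs 1, rem=13, I/O yield, promote→Q0. Q0=[P4,P1,P2,P3] Q1=[] Q2=[]
t=4-7: P4@Q0 runs 3, rem=10, quantum used, demote→Q1. Q0=[P1,P2,P3] Q1=[P4] Q2=[]
t=7-9: P1@Q0 runs 2, rem=0, completes. Q0=[P2,P3] Q1=[P4] Q2=[]
t=9-10: P2@Q0 runs 1, rem=3, I/O yield, promote→Q0. Q0=[P3,P2] Q1=[P4] Q2=[]
t=10-11: P3@Q0 runs 1, rem=12, I/O yield, promote→Q0. Q0=[P2,P3] Q1=[P4] Q2=[]
t=11-12: P2@Q0 runs 1, rem=2, I/O yield, promote→Q0. Q0=[P3,P2] Q1=[P4] Q2=[]
t=12-13: P3@Q0 runs 1, rem=11, I/O yield, promote→Q0. Q0=[P2,P3] Q1=[P4] Q2=[]
t=13-14: P2@Q0 runs 1, rem=1, I/O yield, promote→Q0. Q0=[P3,P2] Q1=[P4] Q2=[]
t=14-15: P3@Q0 runs 1, rem=10, I/O yield, promote→Q0. Q0=[P2,P3] Q1=[P4] Q2=[]
t=15-16: P2@Q0 runs 1, rem=0, completes. Q0=[P3] Q1=[P4] Q2=[]
t=16-17: P3@Q0 runs 1, rem=9, I/O yield, promote→Q0. Q0=[P3] Q1=[P4] Q2=[]
t=17-18: P3@Q0 runs 1, rem=8, I/O yield, promote→Q0. Q0=[P3] Q1=[P4] Q2=[]
t=18-19: P3@Q0 runs 1, rem=7, I/O yield, promote→Q0. Q0=[P3] Q1=[P4] Q2=[]
t=19-20: P3@Q0 runs 1, rem=6, I/O yield, promote→Q0. Q0=[P3] Q1=[P4] Q2=[]
t=20-21: P3@Q0 runs 1, rem=5, I/O yield, promote→Q0. Q0=[P3] Q1=[P4] Q2=[]
t=21-22: P3@Q0 runs 1, rem=4, I/O yield, promote→Q0. Q0=[P3] Q1=[P4] Q2=[]
t=22-23: P3@Q0 runs 1, rem=3, I/O yield, promote→Q0. Q0=[P3] Q1=[P4] Q2=[]
t=23-24: P3@Q0 runs 1, rem=2, I/O yield, promote→Q0. Q0=[P3] Q1=[P4] Q2=[]
t=24-25: P3@Q0 runs 1, rem=1, I/O yield, promote→Q0. Q0=[P3] Q1=[P4] Q2=[]
t=25-26: P3@Q0 runs 1, rem=0, completes. Q0=[] Q1=[P4] Q2=[]
t=26-30: P4@Q1 runs 4, rem=6, quantum used, demote→Q2. Q0=[] Q1=[] Q2=[P4]
t=30-36: P4@Q2 runs 6, rem=0, completes. Q0=[] Q1=[] Q2=[]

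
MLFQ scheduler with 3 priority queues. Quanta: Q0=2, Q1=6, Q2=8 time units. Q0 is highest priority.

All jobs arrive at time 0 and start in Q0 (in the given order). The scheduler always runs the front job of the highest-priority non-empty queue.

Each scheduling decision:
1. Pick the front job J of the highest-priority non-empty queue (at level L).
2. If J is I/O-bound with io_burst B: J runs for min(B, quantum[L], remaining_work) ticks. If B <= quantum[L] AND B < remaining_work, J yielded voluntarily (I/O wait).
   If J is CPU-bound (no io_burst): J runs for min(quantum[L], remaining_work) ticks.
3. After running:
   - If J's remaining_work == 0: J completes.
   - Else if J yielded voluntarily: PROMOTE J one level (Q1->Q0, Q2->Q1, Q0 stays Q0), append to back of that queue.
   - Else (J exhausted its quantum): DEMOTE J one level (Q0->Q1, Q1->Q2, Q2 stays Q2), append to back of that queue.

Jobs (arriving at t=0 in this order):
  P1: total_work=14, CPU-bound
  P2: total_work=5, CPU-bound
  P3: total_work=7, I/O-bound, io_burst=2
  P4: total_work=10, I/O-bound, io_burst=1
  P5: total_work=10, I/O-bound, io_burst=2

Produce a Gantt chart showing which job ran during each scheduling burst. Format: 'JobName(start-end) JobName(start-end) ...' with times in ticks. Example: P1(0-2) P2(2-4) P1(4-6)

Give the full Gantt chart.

Answer: P1(0-2) P2(2-4) P3(4-6) P4(6-7) P5(7-9) P3(9-11) P4(11-12) P5(12-14) P3(14-16) P4(16-17) P5(17-19) P3(19-20) P4(20-21) P5(21-23) P4(23-24) P5(24-26) P4(26-27) P4(27-28) P4(28-29) P4(29-30) P4(30-31) P1(31-37) P2(37-40) P1(40-46)

Derivation:
t=0-2: P1@Q0 runs 2, rem=12, quantum used, demote→Q1. Q0=[P2,P3,P4,P5] Q1=[P1] Q2=[]
t=2-4: P2@Q0 runs 2, rem=3, quantum used, demote→Q1. Q0=[P3,P4,P5] Q1=[P1,P2] Q2=[]
t=4-6: P3@Q0 runs 2, rem=5, I/O yield, promote→Q0. Q0=[P4,P5,P3] Q1=[P1,P2] Q2=[]
t=6-7: P4@Q0 runs 1, rem=9, I/O yield, promote→Q0. Q0=[P5,P3,P4] Q1=[P1,P2] Q2=[]
t=7-9: P5@Q0 runs 2, rem=8, I/O yield, promote→Q0. Q0=[P3,P4,P5] Q1=[P1,P2] Q2=[]
t=9-11: P3@Q0 runs 2, rem=3, I/O yield, promote→Q0. Q0=[P4,P5,P3] Q1=[P1,P2] Q2=[]
t=11-12: P4@Q0 runs 1, rem=8, I/O yield, promote→Q0. Q0=[P5,P3,P4] Q1=[P1,P2] Q2=[]
t=12-14: P5@Q0 runs 2, rem=6, I/O yield, promote→Q0. Q0=[P3,P4,P5] Q1=[P1,P2] Q2=[]
t=14-16: P3@Q0 runs 2, rem=1, I/O yield, promote→Q0. Q0=[P4,P5,P3] Q1=[P1,P2] Q2=[]
t=16-17: P4@Q0 runs 1, rem=7, I/O yield, promote→Q0. Q0=[P5,P3,P4] Q1=[P1,P2] Q2=[]
t=17-19: P5@Q0 runs 2, rem=4, I/O yield, promote→Q0. Q0=[P3,P4,P5] Q1=[P1,P2] Q2=[]
t=19-20: P3@Q0 runs 1, rem=0, completes. Q0=[P4,P5] Q1=[P1,P2] Q2=[]
t=20-21: P4@Q0 runs 1, rem=6, I/O yield, promote→Q0. Q0=[P5,P4] Q1=[P1,P2] Q2=[]
t=21-23: P5@Q0 runs 2, rem=2, I/O yield, promote→Q0. Q0=[P4,P5] Q1=[P1,P2] Q2=[]
t=23-24: P4@Q0 runs 1, rem=5, I/O yield, promote→Q0. Q0=[P5,P4] Q1=[P1,P2] Q2=[]
t=24-26: P5@Q0 runs 2, rem=0, completes. Q0=[P4] Q1=[P1,P2] Q2=[]
t=26-27: P4@Q0 runs 1, rem=4, I/O yield, promote→Q0. Q0=[P4] Q1=[P1,P2] Q2=[]
t=27-28: P4@Q0 runs 1, rem=3, I/O yield, promote→Q0. Q0=[P4] Q1=[P1,P2] Q2=[]
t=28-29: P4@Q0 runs 1, rem=2, I/O yield, promote→Q0. Q0=[P4] Q1=[P1,P2] Q2=[]
t=29-30: P4@Q0 runs 1, rem=1, I/O yield, promote→Q0. Q0=[P4] Q1=[P1,P2] Q2=[]
t=30-31: P4@Q0 runs 1, rem=0, completes. Q0=[] Q1=[P1,P2] Q2=[]
t=31-37: P1@Q1 runs 6, rem=6, quantum used, demote→Q2. Q0=[] Q1=[P2] Q2=[P1]
t=37-40: P2@Q1 runs 3, rem=0, completes. Q0=[] Q1=[] Q2=[P1]
t=40-46: P1@Q2 runs 6, rem=0, completes. Q0=[] Q1=[] Q2=[]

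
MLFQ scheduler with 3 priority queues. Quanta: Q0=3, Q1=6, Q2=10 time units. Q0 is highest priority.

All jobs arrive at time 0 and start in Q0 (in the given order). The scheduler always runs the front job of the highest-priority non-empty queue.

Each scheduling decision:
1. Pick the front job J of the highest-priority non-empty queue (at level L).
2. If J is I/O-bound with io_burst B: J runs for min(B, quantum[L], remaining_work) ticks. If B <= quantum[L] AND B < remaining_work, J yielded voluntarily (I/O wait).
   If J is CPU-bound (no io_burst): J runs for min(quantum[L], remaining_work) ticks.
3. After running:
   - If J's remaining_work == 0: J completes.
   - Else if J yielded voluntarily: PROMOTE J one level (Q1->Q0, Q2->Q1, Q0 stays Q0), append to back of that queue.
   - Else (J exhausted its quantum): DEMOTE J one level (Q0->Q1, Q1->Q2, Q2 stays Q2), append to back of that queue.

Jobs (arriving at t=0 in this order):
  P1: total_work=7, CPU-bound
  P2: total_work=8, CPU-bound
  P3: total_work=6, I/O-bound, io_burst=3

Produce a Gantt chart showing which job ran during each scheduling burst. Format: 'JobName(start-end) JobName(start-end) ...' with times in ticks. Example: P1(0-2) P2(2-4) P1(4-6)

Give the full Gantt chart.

t=0-3: P1@Q0 runs 3, rem=4, quantum used, demote→Q1. Q0=[P2,P3] Q1=[P1] Q2=[]
t=3-6: P2@Q0 runs 3, rem=5, quantum used, demote→Q1. Q0=[P3] Q1=[P1,P2] Q2=[]
t=6-9: P3@Q0 runs 3, rem=3, I/O yield, promote→Q0. Q0=[P3] Q1=[P1,P2] Q2=[]
t=9-12: P3@Q0 runs 3, rem=0, completes. Q0=[] Q1=[P1,P2] Q2=[]
t=12-16: P1@Q1 runs 4, rem=0, completes. Q0=[] Q1=[P2] Q2=[]
t=16-21: P2@Q1 runs 5, rem=0, completes. Q0=[] Q1=[] Q2=[]

Answer: P1(0-3) P2(3-6) P3(6-9) P3(9-12) P1(12-16) P2(16-21)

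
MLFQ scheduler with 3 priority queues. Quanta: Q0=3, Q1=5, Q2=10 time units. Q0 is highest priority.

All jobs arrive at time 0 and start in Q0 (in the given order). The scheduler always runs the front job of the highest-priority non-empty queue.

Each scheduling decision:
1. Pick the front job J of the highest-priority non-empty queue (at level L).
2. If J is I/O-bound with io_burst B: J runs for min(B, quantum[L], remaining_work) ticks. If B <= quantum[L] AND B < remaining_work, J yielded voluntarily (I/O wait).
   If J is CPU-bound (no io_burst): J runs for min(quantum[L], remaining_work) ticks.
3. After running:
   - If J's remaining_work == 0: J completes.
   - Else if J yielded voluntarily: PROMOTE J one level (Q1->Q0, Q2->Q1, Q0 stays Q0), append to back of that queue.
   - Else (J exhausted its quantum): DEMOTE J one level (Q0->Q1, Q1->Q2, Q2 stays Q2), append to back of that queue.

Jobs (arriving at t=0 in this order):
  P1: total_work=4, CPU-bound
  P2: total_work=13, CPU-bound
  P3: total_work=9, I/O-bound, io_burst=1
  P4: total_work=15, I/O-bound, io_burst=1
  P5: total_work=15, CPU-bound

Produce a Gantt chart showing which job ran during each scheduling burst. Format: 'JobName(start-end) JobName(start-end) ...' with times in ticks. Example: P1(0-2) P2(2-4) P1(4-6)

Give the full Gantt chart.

Answer: P1(0-3) P2(3-6) P3(6-7) P4(7-8) P5(8-11) P3(11-12) P4(12-13) P3(13-14) P4(14-15) P3(15-16) P4(16-17) P3(17-18) P4(18-19) P3(19-20) P4(20-21) P3(21-22) P4(22-23) P3(23-24) P4(24-25) P3(25-26) P4(26-27) P4(27-28) P4(28-29) P4(29-30) P4(30-31) P4(31-32) P4(32-33) P1(33-34) P2(34-39) P5(39-44) P2(44-49) P5(49-56)

Derivation:
t=0-3: P1@Q0 runs 3, rem=1, quantum used, demote→Q1. Q0=[P2,P3,P4,P5] Q1=[P1] Q2=[]
t=3-6: P2@Q0 runs 3, rem=10, quantum used, demote→Q1. Q0=[P3,P4,P5] Q1=[P1,P2] Q2=[]
t=6-7: P3@Q0 runs 1, rem=8, I/O yield, promote→Q0. Q0=[P4,P5,P3] Q1=[P1,P2] Q2=[]
t=7-8: P4@Q0 runs 1, rem=14, I/O yield, promote→Q0. Q0=[P5,P3,P4] Q1=[P1,P2] Q2=[]
t=8-11: P5@Q0 runs 3, rem=12, quantum used, demote→Q1. Q0=[P3,P4] Q1=[P1,P2,P5] Q2=[]
t=11-12: P3@Q0 runs 1, rem=7, I/O yield, promote→Q0. Q0=[P4,P3] Q1=[P1,P2,P5] Q2=[]
t=12-13: P4@Q0 runs 1, rem=13, I/O yield, promote→Q0. Q0=[P3,P4] Q1=[P1,P2,P5] Q2=[]
t=13-14: P3@Q0 runs 1, rem=6, I/O yield, promote→Q0. Q0=[P4,P3] Q1=[P1,P2,P5] Q2=[]
t=14-15: P4@Q0 runs 1, rem=12, I/O yield, promote→Q0. Q0=[P3,P4] Q1=[P1,P2,P5] Q2=[]
t=15-16: P3@Q0 runs 1, rem=5, I/O yield, promote→Q0. Q0=[P4,P3] Q1=[P1,P2,P5] Q2=[]
t=16-17: P4@Q0 runs 1, rem=11, I/O yield, promote→Q0. Q0=[P3,P4] Q1=[P1,P2,P5] Q2=[]
t=17-18: P3@Q0 runs 1, rem=4, I/O yield, promote→Q0. Q0=[P4,P3] Q1=[P1,P2,P5] Q2=[]
t=18-19: P4@Q0 runs 1, rem=10, I/O yield, promote→Q0. Q0=[P3,P4] Q1=[P1,P2,P5] Q2=[]
t=19-20: P3@Q0 runs 1, rem=3, I/O yield, promote→Q0. Q0=[P4,P3] Q1=[P1,P2,P5] Q2=[]
t=20-21: P4@Q0 runs 1, rem=9, I/O yield, promote→Q0. Q0=[P3,P4] Q1=[P1,P2,P5] Q2=[]
t=21-22: P3@Q0 runs 1, rem=2, I/O yield, promote→Q0. Q0=[P4,P3] Q1=[P1,P2,P5] Q2=[]
t=22-23: P4@Q0 runs 1, rem=8, I/O yield, promote→Q0. Q0=[P3,P4] Q1=[P1,P2,P5] Q2=[]
t=23-24: P3@Q0 runs 1, rem=1, I/O yield, promote→Q0. Q0=[P4,P3] Q1=[P1,P2,P5] Q2=[]
t=24-25: P4@Q0 runs 1, rem=7, I/O yield, promote→Q0. Q0=[P3,P4] Q1=[P1,P2,P5] Q2=[]
t=25-26: P3@Q0 runs 1, rem=0, completes. Q0=[P4] Q1=[P1,P2,P5] Q2=[]
t=26-27: P4@Q0 runs 1, rem=6, I/O yield, promote→Q0. Q0=[P4] Q1=[P1,P2,P5] Q2=[]
t=27-28: P4@Q0 runs 1, rem=5, I/O yield, promote→Q0. Q0=[P4] Q1=[P1,P2,P5] Q2=[]
t=28-29: P4@Q0 runs 1, rem=4, I/O yield, promote→Q0. Q0=[P4] Q1=[P1,P2,P5] Q2=[]
t=29-30: P4@Q0 runs 1, rem=3, I/O yield, promote→Q0. Q0=[P4] Q1=[P1,P2,P5] Q2=[]
t=30-31: P4@Q0 runs 1, rem=2, I/O yield, promote→Q0. Q0=[P4] Q1=[P1,P2,P5] Q2=[]
t=31-32: P4@Q0 runs 1, rem=1, I/O yield, promote→Q0. Q0=[P4] Q1=[P1,P2,P5] Q2=[]
t=32-33: P4@Q0 runs 1, rem=0, completes. Q0=[] Q1=[P1,P2,P5] Q2=[]
t=33-34: P1@Q1 runs 1, rem=0, completes. Q0=[] Q1=[P2,P5] Q2=[]
t=34-39: P2@Q1 runs 5, rem=5, quantum used, demote→Q2. Q0=[] Q1=[P5] Q2=[P2]
t=39-44: P5@Q1 runs 5, rem=7, quantum used, demote→Q2. Q0=[] Q1=[] Q2=[P2,P5]
t=44-49: P2@Q2 runs 5, rem=0, completes. Q0=[] Q1=[] Q2=[P5]
t=49-56: P5@Q2 runs 7, rem=0, completes. Q0=[] Q1=[] Q2=[]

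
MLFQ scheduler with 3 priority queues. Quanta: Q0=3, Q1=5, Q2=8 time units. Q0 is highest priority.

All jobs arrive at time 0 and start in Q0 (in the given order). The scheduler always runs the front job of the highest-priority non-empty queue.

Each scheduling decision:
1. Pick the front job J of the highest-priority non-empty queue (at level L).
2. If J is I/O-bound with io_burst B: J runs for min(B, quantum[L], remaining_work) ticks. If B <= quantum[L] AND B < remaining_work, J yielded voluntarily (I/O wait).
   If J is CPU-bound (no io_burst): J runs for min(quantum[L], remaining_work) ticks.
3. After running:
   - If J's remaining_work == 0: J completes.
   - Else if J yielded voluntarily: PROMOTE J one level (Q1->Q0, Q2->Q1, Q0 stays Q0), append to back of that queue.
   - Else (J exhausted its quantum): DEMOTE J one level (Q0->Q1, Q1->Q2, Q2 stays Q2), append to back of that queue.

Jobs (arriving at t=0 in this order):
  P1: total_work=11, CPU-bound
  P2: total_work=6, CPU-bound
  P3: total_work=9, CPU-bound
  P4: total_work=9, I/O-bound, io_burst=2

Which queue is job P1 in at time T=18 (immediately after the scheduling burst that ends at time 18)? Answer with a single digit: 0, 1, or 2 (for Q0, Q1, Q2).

Answer: 1

Derivation:
t=0-3: P1@Q0 runs 3, rem=8, quantum used, demote→Q1. Q0=[P2,P3,P4] Q1=[P1] Q2=[]
t=3-6: P2@Q0 runs 3, rem=3, quantum used, demote→Q1. Q0=[P3,P4] Q1=[P1,P2] Q2=[]
t=6-9: P3@Q0 runs 3, rem=6, quantum used, demote→Q1. Q0=[P4] Q1=[P1,P2,P3] Q2=[]
t=9-11: P4@Q0 runs 2, rem=7, I/O yield, promote→Q0. Q0=[P4] Q1=[P1,P2,P3] Q2=[]
t=11-13: P4@Q0 runs 2, rem=5, I/O yield, promote→Q0. Q0=[P4] Q1=[P1,P2,P3] Q2=[]
t=13-15: P4@Q0 runs 2, rem=3, I/O yield, promote→Q0. Q0=[P4] Q1=[P1,P2,P3] Q2=[]
t=15-17: P4@Q0 runs 2, rem=1, I/O yield, promote→Q0. Q0=[P4] Q1=[P1,P2,P3] Q2=[]
t=17-18: P4@Q0 runs 1, rem=0, completes. Q0=[] Q1=[P1,P2,P3] Q2=[]
t=18-23: P1@Q1 runs 5, rem=3, quantum used, demote→Q2. Q0=[] Q1=[P2,P3] Q2=[P1]
t=23-26: P2@Q1 runs 3, rem=0, completes. Q0=[] Q1=[P3] Q2=[P1]
t=26-31: P3@Q1 runs 5, rem=1, quantum used, demote→Q2. Q0=[] Q1=[] Q2=[P1,P3]
t=31-34: P1@Q2 runs 3, rem=0, completes. Q0=[] Q1=[] Q2=[P3]
t=34-35: P3@Q2 runs 1, rem=0, completes. Q0=[] Q1=[] Q2=[]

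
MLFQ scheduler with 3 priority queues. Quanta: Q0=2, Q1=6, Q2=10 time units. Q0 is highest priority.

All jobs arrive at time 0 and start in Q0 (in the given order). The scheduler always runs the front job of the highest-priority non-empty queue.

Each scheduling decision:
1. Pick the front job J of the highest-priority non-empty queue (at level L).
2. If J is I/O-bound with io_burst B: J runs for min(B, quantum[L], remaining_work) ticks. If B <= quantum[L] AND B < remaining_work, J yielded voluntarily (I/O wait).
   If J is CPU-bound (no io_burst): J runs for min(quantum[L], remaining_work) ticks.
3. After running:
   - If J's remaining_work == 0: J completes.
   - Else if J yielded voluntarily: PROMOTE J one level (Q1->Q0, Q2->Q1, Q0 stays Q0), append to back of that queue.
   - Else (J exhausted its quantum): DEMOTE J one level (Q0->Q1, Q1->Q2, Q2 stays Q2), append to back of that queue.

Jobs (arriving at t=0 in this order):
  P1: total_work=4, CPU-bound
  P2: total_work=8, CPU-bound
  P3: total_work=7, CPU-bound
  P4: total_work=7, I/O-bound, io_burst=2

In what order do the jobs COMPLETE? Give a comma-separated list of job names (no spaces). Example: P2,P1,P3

Answer: P4,P1,P2,P3

Derivation:
t=0-2: P1@Q0 runs 2, rem=2, quantum used, demote→Q1. Q0=[P2,P3,P4] Q1=[P1] Q2=[]
t=2-4: P2@Q0 runs 2, rem=6, quantum used, demote→Q1. Q0=[P3,P4] Q1=[P1,P2] Q2=[]
t=4-6: P3@Q0 runs 2, rem=5, quantum used, demote→Q1. Q0=[P4] Q1=[P1,P2,P3] Q2=[]
t=6-8: P4@Q0 runs 2, rem=5, I/O yield, promote→Q0. Q0=[P4] Q1=[P1,P2,P3] Q2=[]
t=8-10: P4@Q0 runs 2, rem=3, I/O yield, promote→Q0. Q0=[P4] Q1=[P1,P2,P3] Q2=[]
t=10-12: P4@Q0 runs 2, rem=1, I/O yield, promote→Q0. Q0=[P4] Q1=[P1,P2,P3] Q2=[]
t=12-13: P4@Q0 runs 1, rem=0, completes. Q0=[] Q1=[P1,P2,P3] Q2=[]
t=13-15: P1@Q1 runs 2, rem=0, completes. Q0=[] Q1=[P2,P3] Q2=[]
t=15-21: P2@Q1 runs 6, rem=0, completes. Q0=[] Q1=[P3] Q2=[]
t=21-26: P3@Q1 runs 5, rem=0, completes. Q0=[] Q1=[] Q2=[]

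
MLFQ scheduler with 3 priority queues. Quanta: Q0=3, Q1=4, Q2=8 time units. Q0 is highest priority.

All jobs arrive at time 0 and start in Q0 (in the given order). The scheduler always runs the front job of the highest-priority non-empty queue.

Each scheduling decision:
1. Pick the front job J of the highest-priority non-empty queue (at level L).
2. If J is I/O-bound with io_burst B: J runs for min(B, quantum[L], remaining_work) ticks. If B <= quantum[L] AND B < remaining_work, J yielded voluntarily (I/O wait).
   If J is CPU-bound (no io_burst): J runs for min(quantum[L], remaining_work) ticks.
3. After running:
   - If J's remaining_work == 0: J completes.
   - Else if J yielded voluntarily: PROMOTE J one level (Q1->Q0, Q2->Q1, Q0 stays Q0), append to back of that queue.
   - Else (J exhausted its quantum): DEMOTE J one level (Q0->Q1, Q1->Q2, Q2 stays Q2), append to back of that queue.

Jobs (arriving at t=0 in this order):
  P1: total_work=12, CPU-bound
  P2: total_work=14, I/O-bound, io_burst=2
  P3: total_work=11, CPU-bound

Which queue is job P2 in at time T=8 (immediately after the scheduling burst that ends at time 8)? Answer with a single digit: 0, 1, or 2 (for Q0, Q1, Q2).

Answer: 0

Derivation:
t=0-3: P1@Q0 runs 3, rem=9, quantum used, demote→Q1. Q0=[P2,P3] Q1=[P1] Q2=[]
t=3-5: P2@Q0 runs 2, rem=12, I/O yield, promote→Q0. Q0=[P3,P2] Q1=[P1] Q2=[]
t=5-8: P3@Q0 runs 3, rem=8, quantum used, demote→Q1. Q0=[P2] Q1=[P1,P3] Q2=[]
t=8-10: P2@Q0 runs 2, rem=10, I/O yield, promote→Q0. Q0=[P2] Q1=[P1,P3] Q2=[]
t=10-12: P2@Q0 runs 2, rem=8, I/O yield, promote→Q0. Q0=[P2] Q1=[P1,P3] Q2=[]
t=12-14: P2@Q0 runs 2, rem=6, I/O yield, promote→Q0. Q0=[P2] Q1=[P1,P3] Q2=[]
t=14-16: P2@Q0 runs 2, rem=4, I/O yield, promote→Q0. Q0=[P2] Q1=[P1,P3] Q2=[]
t=16-18: P2@Q0 runs 2, rem=2, I/O yield, promote→Q0. Q0=[P2] Q1=[P1,P3] Q2=[]
t=18-20: P2@Q0 runs 2, rem=0, completes. Q0=[] Q1=[P1,P3] Q2=[]
t=20-24: P1@Q1 runs 4, rem=5, quantum used, demote→Q2. Q0=[] Q1=[P3] Q2=[P1]
t=24-28: P3@Q1 runs 4, rem=4, quantum used, demote→Q2. Q0=[] Q1=[] Q2=[P1,P3]
t=28-33: P1@Q2 runs 5, rem=0, completes. Q0=[] Q1=[] Q2=[P3]
t=33-37: P3@Q2 runs 4, rem=0, completes. Q0=[] Q1=[] Q2=[]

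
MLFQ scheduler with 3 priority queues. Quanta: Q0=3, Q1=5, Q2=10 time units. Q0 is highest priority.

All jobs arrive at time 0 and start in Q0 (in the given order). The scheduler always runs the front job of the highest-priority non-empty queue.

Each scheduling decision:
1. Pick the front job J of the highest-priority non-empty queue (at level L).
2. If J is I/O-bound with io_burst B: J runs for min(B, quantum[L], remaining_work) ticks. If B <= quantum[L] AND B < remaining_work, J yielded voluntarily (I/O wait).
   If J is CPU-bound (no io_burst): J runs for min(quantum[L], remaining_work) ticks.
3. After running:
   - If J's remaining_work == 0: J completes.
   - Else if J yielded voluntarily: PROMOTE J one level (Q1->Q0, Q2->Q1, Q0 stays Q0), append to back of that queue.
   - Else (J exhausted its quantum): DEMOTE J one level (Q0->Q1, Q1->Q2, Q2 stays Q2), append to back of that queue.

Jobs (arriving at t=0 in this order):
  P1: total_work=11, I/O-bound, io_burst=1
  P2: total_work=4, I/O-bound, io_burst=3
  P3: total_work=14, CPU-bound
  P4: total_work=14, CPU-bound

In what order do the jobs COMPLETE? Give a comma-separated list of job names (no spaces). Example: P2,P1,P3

Answer: P2,P1,P3,P4

Derivation:
t=0-1: P1@Q0 runs 1, rem=10, I/O yield, promote→Q0. Q0=[P2,P3,P4,P1] Q1=[] Q2=[]
t=1-4: P2@Q0 runs 3, rem=1, I/O yield, promote→Q0. Q0=[P3,P4,P1,P2] Q1=[] Q2=[]
t=4-7: P3@Q0 runs 3, rem=11, quantum used, demote→Q1. Q0=[P4,P1,P2] Q1=[P3] Q2=[]
t=7-10: P4@Q0 runs 3, rem=11, quantum used, demote→Q1. Q0=[P1,P2] Q1=[P3,P4] Q2=[]
t=10-11: P1@Q0 runs 1, rem=9, I/O yield, promote→Q0. Q0=[P2,P1] Q1=[P3,P4] Q2=[]
t=11-12: P2@Q0 runs 1, rem=0, completes. Q0=[P1] Q1=[P3,P4] Q2=[]
t=12-13: P1@Q0 runs 1, rem=8, I/O yield, promote→Q0. Q0=[P1] Q1=[P3,P4] Q2=[]
t=13-14: P1@Q0 runs 1, rem=7, I/O yield, promote→Q0. Q0=[P1] Q1=[P3,P4] Q2=[]
t=14-15: P1@Q0 runs 1, rem=6, I/O yield, promote→Q0. Q0=[P1] Q1=[P3,P4] Q2=[]
t=15-16: P1@Q0 runs 1, rem=5, I/O yield, promote→Q0. Q0=[P1] Q1=[P3,P4] Q2=[]
t=16-17: P1@Q0 runs 1, rem=4, I/O yield, promote→Q0. Q0=[P1] Q1=[P3,P4] Q2=[]
t=17-18: P1@Q0 runs 1, rem=3, I/O yield, promote→Q0. Q0=[P1] Q1=[P3,P4] Q2=[]
t=18-19: P1@Q0 runs 1, rem=2, I/O yield, promote→Q0. Q0=[P1] Q1=[P3,P4] Q2=[]
t=19-20: P1@Q0 runs 1, rem=1, I/O yield, promote→Q0. Q0=[P1] Q1=[P3,P4] Q2=[]
t=20-21: P1@Q0 runs 1, rem=0, completes. Q0=[] Q1=[P3,P4] Q2=[]
t=21-26: P3@Q1 runs 5, rem=6, quantum used, demote→Q2. Q0=[] Q1=[P4] Q2=[P3]
t=26-31: P4@Q1 runs 5, rem=6, quantum used, demote→Q2. Q0=[] Q1=[] Q2=[P3,P4]
t=31-37: P3@Q2 runs 6, rem=0, completes. Q0=[] Q1=[] Q2=[P4]
t=37-43: P4@Q2 runs 6, rem=0, completes. Q0=[] Q1=[] Q2=[]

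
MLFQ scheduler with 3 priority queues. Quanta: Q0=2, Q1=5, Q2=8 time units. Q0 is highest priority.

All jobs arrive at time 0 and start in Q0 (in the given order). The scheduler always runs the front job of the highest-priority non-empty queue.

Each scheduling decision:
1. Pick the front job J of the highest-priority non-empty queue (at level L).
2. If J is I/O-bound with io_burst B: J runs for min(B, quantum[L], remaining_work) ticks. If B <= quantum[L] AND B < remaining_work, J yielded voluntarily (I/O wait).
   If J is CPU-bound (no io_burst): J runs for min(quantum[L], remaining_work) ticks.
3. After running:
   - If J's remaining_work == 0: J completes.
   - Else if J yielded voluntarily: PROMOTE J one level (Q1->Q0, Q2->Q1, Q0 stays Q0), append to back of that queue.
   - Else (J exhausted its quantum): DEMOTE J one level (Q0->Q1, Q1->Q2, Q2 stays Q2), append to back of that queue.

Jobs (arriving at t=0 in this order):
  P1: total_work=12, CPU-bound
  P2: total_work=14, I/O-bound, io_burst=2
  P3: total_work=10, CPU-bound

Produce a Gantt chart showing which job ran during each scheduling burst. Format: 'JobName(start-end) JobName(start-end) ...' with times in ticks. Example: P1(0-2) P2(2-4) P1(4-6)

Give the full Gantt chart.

t=0-2: P1@Q0 runs 2, rem=10, quantum used, demote→Q1. Q0=[P2,P3] Q1=[P1] Q2=[]
t=2-4: P2@Q0 runs 2, rem=12, I/O yield, promote→Q0. Q0=[P3,P2] Q1=[P1] Q2=[]
t=4-6: P3@Q0 runs 2, rem=8, quantum used, demote→Q1. Q0=[P2] Q1=[P1,P3] Q2=[]
t=6-8: P2@Q0 runs 2, rem=10, I/O yield, promote→Q0. Q0=[P2] Q1=[P1,P3] Q2=[]
t=8-10: P2@Q0 runs 2, rem=8, I/O yield, promote→Q0. Q0=[P2] Q1=[P1,P3] Q2=[]
t=10-12: P2@Q0 runs 2, rem=6, I/O yield, promote→Q0. Q0=[P2] Q1=[P1,P3] Q2=[]
t=12-14: P2@Q0 runs 2, rem=4, I/O yield, promote→Q0. Q0=[P2] Q1=[P1,P3] Q2=[]
t=14-16: P2@Q0 runs 2, rem=2, I/O yield, promote→Q0. Q0=[P2] Q1=[P1,P3] Q2=[]
t=16-18: P2@Q0 runs 2, rem=0, completes. Q0=[] Q1=[P1,P3] Q2=[]
t=18-23: P1@Q1 runs 5, rem=5, quantum used, demote→Q2. Q0=[] Q1=[P3] Q2=[P1]
t=23-28: P3@Q1 runs 5, rem=3, quantum used, demote→Q2. Q0=[] Q1=[] Q2=[P1,P3]
t=28-33: P1@Q2 runs 5, rem=0, completes. Q0=[] Q1=[] Q2=[P3]
t=33-36: P3@Q2 runs 3, rem=0, completes. Q0=[] Q1=[] Q2=[]

Answer: P1(0-2) P2(2-4) P3(4-6) P2(6-8) P2(8-10) P2(10-12) P2(12-14) P2(14-16) P2(16-18) P1(18-23) P3(23-28) P1(28-33) P3(33-36)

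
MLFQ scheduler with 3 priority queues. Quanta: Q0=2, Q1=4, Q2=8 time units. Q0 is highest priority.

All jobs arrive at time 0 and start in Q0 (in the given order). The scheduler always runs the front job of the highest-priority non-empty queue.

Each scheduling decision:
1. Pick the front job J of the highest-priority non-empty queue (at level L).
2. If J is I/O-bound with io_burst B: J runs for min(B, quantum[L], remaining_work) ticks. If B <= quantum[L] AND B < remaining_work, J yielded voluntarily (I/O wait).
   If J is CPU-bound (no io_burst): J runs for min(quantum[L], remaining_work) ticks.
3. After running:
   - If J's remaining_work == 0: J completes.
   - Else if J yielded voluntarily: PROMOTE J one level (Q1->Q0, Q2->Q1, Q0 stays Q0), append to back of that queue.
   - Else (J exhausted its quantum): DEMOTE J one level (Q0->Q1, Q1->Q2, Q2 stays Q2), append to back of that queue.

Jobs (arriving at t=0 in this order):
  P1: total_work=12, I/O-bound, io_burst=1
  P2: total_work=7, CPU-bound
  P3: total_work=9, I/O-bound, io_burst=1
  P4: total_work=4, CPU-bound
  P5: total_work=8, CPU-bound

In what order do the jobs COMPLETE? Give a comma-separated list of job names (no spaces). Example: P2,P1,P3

Answer: P3,P1,P4,P2,P5

Derivation:
t=0-1: P1@Q0 runs 1, rem=11, I/O yield, promote→Q0. Q0=[P2,P3,P4,P5,P1] Q1=[] Q2=[]
t=1-3: P2@Q0 runs 2, rem=5, quantum used, demote→Q1. Q0=[P3,P4,P5,P1] Q1=[P2] Q2=[]
t=3-4: P3@Q0 runs 1, rem=8, I/O yield, promote→Q0. Q0=[P4,P5,P1,P3] Q1=[P2] Q2=[]
t=4-6: P4@Q0 runs 2, rem=2, quantum used, demote→Q1. Q0=[P5,P1,P3] Q1=[P2,P4] Q2=[]
t=6-8: P5@Q0 runs 2, rem=6, quantum used, demote→Q1. Q0=[P1,P3] Q1=[P2,P4,P5] Q2=[]
t=8-9: P1@Q0 runs 1, rem=10, I/O yield, promote→Q0. Q0=[P3,P1] Q1=[P2,P4,P5] Q2=[]
t=9-10: P3@Q0 runs 1, rem=7, I/O yield, promote→Q0. Q0=[P1,P3] Q1=[P2,P4,P5] Q2=[]
t=10-11: P1@Q0 runs 1, rem=9, I/O yield, promote→Q0. Q0=[P3,P1] Q1=[P2,P4,P5] Q2=[]
t=11-12: P3@Q0 runs 1, rem=6, I/O yield, promote→Q0. Q0=[P1,P3] Q1=[P2,P4,P5] Q2=[]
t=12-13: P1@Q0 runs 1, rem=8, I/O yield, promote→Q0. Q0=[P3,P1] Q1=[P2,P4,P5] Q2=[]
t=13-14: P3@Q0 runs 1, rem=5, I/O yield, promote→Q0. Q0=[P1,P3] Q1=[P2,P4,P5] Q2=[]
t=14-15: P1@Q0 runs 1, rem=7, I/O yield, promote→Q0. Q0=[P3,P1] Q1=[P2,P4,P5] Q2=[]
t=15-16: P3@Q0 runs 1, rem=4, I/O yield, promote→Q0. Q0=[P1,P3] Q1=[P2,P4,P5] Q2=[]
t=16-17: P1@Q0 runs 1, rem=6, I/O yield, promote→Q0. Q0=[P3,P1] Q1=[P2,P4,P5] Q2=[]
t=17-18: P3@Q0 runs 1, rem=3, I/O yield, promote→Q0. Q0=[P1,P3] Q1=[P2,P4,P5] Q2=[]
t=18-19: P1@Q0 runs 1, rem=5, I/O yield, promote→Q0. Q0=[P3,P1] Q1=[P2,P4,P5] Q2=[]
t=19-20: P3@Q0 runs 1, rem=2, I/O yield, promote→Q0. Q0=[P1,P3] Q1=[P2,P4,P5] Q2=[]
t=20-21: P1@Q0 runs 1, rem=4, I/O yield, promote→Q0. Q0=[P3,P1] Q1=[P2,P4,P5] Q2=[]
t=21-22: P3@Q0 runs 1, rem=1, I/O yield, promote→Q0. Q0=[P1,P3] Q1=[P2,P4,P5] Q2=[]
t=22-23: P1@Q0 runs 1, rem=3, I/O yield, promote→Q0. Q0=[P3,P1] Q1=[P2,P4,P5] Q2=[]
t=23-24: P3@Q0 runs 1, rem=0, completes. Q0=[P1] Q1=[P2,P4,P5] Q2=[]
t=24-25: P1@Q0 runs 1, rem=2, I/O yield, promote→Q0. Q0=[P1] Q1=[P2,P4,P5] Q2=[]
t=25-26: P1@Q0 runs 1, rem=1, I/O yield, promote→Q0. Q0=[P1] Q1=[P2,P4,P5] Q2=[]
t=26-27: P1@Q0 runs 1, rem=0, completes. Q0=[] Q1=[P2,P4,P5] Q2=[]
t=27-31: P2@Q1 runs 4, rem=1, quantum used, demote→Q2. Q0=[] Q1=[P4,P5] Q2=[P2]
t=31-33: P4@Q1 runs 2, rem=0, completes. Q0=[] Q1=[P5] Q2=[P2]
t=33-37: P5@Q1 runs 4, rem=2, quantum used, demote→Q2. Q0=[] Q1=[] Q2=[P2,P5]
t=37-38: P2@Q2 runs 1, rem=0, completes. Q0=[] Q1=[] Q2=[P5]
t=38-40: P5@Q2 runs 2, rem=0, completes. Q0=[] Q1=[] Q2=[]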